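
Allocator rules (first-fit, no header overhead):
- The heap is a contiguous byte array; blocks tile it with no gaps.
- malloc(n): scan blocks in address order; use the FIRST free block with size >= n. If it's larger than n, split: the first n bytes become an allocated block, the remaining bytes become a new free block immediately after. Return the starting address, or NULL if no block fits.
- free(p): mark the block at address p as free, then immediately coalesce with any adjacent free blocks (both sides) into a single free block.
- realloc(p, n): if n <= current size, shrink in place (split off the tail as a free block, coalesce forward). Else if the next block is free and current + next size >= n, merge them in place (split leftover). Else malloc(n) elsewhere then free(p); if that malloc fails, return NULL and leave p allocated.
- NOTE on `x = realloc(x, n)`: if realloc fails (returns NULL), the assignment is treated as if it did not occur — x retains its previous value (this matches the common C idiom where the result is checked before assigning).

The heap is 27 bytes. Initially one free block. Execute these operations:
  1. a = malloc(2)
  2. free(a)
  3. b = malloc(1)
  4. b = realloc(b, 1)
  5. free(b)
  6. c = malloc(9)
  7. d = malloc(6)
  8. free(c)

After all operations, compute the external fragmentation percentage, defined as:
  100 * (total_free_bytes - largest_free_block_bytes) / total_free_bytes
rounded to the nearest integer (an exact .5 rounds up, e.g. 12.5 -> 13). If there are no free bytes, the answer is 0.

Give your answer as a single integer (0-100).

Answer: 43

Derivation:
Op 1: a = malloc(2) -> a = 0; heap: [0-1 ALLOC][2-26 FREE]
Op 2: free(a) -> (freed a); heap: [0-26 FREE]
Op 3: b = malloc(1) -> b = 0; heap: [0-0 ALLOC][1-26 FREE]
Op 4: b = realloc(b, 1) -> b = 0; heap: [0-0 ALLOC][1-26 FREE]
Op 5: free(b) -> (freed b); heap: [0-26 FREE]
Op 6: c = malloc(9) -> c = 0; heap: [0-8 ALLOC][9-26 FREE]
Op 7: d = malloc(6) -> d = 9; heap: [0-8 ALLOC][9-14 ALLOC][15-26 FREE]
Op 8: free(c) -> (freed c); heap: [0-8 FREE][9-14 ALLOC][15-26 FREE]
Free blocks: [9 12] total_free=21 largest=12 -> 100*(21-12)/21 = 900/21 ≈ 42.857 -> rounds to 43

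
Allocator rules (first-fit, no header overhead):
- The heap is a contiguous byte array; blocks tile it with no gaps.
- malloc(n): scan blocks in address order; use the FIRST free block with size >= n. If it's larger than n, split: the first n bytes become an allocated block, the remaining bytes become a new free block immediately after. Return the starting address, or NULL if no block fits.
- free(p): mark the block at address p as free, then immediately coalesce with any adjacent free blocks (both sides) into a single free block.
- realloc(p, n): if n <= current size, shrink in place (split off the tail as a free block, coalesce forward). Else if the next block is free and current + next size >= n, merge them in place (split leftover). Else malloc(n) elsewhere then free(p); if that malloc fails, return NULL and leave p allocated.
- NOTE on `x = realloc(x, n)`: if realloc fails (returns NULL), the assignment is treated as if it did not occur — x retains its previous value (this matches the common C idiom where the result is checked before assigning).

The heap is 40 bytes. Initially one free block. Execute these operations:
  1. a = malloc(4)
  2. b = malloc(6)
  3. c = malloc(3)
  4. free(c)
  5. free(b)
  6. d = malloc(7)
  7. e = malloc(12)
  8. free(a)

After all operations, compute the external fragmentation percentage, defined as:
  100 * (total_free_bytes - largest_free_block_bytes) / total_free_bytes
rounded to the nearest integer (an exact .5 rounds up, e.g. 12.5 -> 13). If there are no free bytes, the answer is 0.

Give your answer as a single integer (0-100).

Op 1: a = malloc(4) -> a = 0; heap: [0-3 ALLOC][4-39 FREE]
Op 2: b = malloc(6) -> b = 4; heap: [0-3 ALLOC][4-9 ALLOC][10-39 FREE]
Op 3: c = malloc(3) -> c = 10; heap: [0-3 ALLOC][4-9 ALLOC][10-12 ALLOC][13-39 FREE]
Op 4: free(c) -> (freed c); heap: [0-3 ALLOC][4-9 ALLOC][10-39 FREE]
Op 5: free(b) -> (freed b); heap: [0-3 ALLOC][4-39 FREE]
Op 6: d = malloc(7) -> d = 4; heap: [0-3 ALLOC][4-10 ALLOC][11-39 FREE]
Op 7: e = malloc(12) -> e = 11; heap: [0-3 ALLOC][4-10 ALLOC][11-22 ALLOC][23-39 FREE]
Op 8: free(a) -> (freed a); heap: [0-3 FREE][4-10 ALLOC][11-22 ALLOC][23-39 FREE]
Free blocks: [4 17] total_free=21 largest=17 -> 100*(21-17)/21 = 400/21 ≈ 19.048 -> rounds to 19

Answer: 19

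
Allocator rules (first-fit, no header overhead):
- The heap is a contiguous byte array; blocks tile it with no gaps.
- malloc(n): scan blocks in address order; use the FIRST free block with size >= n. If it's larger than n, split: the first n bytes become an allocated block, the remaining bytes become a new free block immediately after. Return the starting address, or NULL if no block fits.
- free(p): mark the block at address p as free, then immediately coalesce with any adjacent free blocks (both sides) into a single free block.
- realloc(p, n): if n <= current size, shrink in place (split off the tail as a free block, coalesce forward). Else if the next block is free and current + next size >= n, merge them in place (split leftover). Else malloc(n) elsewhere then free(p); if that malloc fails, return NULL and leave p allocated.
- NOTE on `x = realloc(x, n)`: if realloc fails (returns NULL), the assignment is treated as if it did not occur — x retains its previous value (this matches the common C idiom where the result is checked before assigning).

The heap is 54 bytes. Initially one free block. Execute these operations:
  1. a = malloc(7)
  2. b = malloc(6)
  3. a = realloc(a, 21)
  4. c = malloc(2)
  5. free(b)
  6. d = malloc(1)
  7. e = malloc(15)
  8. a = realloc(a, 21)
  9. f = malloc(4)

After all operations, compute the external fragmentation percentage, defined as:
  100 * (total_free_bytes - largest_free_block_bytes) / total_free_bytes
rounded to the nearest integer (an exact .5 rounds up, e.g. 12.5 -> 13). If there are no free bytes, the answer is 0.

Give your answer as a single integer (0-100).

Answer: 45

Derivation:
Op 1: a = malloc(7) -> a = 0; heap: [0-6 ALLOC][7-53 FREE]
Op 2: b = malloc(6) -> b = 7; heap: [0-6 ALLOC][7-12 ALLOC][13-53 FREE]
Op 3: a = realloc(a, 21) -> a = 13; heap: [0-6 FREE][7-12 ALLOC][13-33 ALLOC][34-53 FREE]
Op 4: c = malloc(2) -> c = 0; heap: [0-1 ALLOC][2-6 FREE][7-12 ALLOC][13-33 ALLOC][34-53 FREE]
Op 5: free(b) -> (freed b); heap: [0-1 ALLOC][2-12 FREE][13-33 ALLOC][34-53 FREE]
Op 6: d = malloc(1) -> d = 2; heap: [0-1 ALLOC][2-2 ALLOC][3-12 FREE][13-33 ALLOC][34-53 FREE]
Op 7: e = malloc(15) -> e = 34; heap: [0-1 ALLOC][2-2 ALLOC][3-12 FREE][13-33 ALLOC][34-48 ALLOC][49-53 FREE]
Op 8: a = realloc(a, 21) -> a = 13; heap: [0-1 ALLOC][2-2 ALLOC][3-12 FREE][13-33 ALLOC][34-48 ALLOC][49-53 FREE]
Op 9: f = malloc(4) -> f = 3; heap: [0-1 ALLOC][2-2 ALLOC][3-6 ALLOC][7-12 FREE][13-33 ALLOC][34-48 ALLOC][49-53 FREE]
Free blocks: [6 5] total_free=11 largest=6 -> 100*(11-6)/11 = 500/11 ≈ 45.455 -> rounds to 45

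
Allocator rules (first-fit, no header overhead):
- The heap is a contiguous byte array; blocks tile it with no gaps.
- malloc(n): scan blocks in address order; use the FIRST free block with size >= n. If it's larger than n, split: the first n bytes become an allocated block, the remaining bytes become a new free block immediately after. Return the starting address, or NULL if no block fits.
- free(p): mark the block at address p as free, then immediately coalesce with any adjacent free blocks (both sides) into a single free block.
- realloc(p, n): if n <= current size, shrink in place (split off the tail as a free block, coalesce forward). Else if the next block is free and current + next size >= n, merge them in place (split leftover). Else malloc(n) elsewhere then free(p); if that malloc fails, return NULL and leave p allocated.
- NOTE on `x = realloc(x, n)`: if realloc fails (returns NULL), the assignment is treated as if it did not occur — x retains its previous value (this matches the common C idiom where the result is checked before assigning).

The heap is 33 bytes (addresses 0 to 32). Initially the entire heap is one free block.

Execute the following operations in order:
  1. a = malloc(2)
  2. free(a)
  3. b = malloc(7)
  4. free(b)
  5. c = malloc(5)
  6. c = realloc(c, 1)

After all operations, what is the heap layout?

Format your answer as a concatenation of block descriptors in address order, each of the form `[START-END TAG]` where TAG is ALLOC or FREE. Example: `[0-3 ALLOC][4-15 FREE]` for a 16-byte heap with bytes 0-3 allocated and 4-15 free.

Op 1: a = malloc(2) -> a = 0; heap: [0-1 ALLOC][2-32 FREE]
Op 2: free(a) -> (freed a); heap: [0-32 FREE]
Op 3: b = malloc(7) -> b = 0; heap: [0-6 ALLOC][7-32 FREE]
Op 4: free(b) -> (freed b); heap: [0-32 FREE]
Op 5: c = malloc(5) -> c = 0; heap: [0-4 ALLOC][5-32 FREE]
Op 6: c = realloc(c, 1) -> c = 0; heap: [0-0 ALLOC][1-32 FREE]

Answer: [0-0 ALLOC][1-32 FREE]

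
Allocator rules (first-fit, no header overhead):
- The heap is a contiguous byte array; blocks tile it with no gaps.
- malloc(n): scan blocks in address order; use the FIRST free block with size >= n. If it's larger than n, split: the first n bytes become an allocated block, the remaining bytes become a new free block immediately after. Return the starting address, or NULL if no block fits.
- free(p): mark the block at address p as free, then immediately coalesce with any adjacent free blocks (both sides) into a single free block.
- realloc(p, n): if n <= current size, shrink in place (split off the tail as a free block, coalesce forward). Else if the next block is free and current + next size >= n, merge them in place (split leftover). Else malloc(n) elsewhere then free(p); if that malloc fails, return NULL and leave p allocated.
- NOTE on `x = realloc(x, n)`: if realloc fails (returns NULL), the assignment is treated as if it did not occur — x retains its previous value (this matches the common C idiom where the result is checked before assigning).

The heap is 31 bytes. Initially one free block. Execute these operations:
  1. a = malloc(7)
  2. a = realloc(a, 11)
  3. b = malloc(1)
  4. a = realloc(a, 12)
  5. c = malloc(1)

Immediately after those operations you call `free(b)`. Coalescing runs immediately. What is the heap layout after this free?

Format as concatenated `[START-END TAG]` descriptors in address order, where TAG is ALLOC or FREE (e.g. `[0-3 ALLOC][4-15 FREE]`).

Answer: [0-0 ALLOC][1-11 FREE][12-23 ALLOC][24-30 FREE]

Derivation:
Op 1: a = malloc(7) -> a = 0; heap: [0-6 ALLOC][7-30 FREE]
Op 2: a = realloc(a, 11) -> a = 0; heap: [0-10 ALLOC][11-30 FREE]
Op 3: b = malloc(1) -> b = 11; heap: [0-10 ALLOC][11-11 ALLOC][12-30 FREE]
Op 4: a = realloc(a, 12) -> a = 12; heap: [0-10 FREE][11-11 ALLOC][12-23 ALLOC][24-30 FREE]
Op 5: c = malloc(1) -> c = 0; heap: [0-0 ALLOC][1-10 FREE][11-11 ALLOC][12-23 ALLOC][24-30 FREE]
free(b): b = 11 -> block [11-11 ALLOC]; mark free, coalesce with adjacent free neighbors -> [0-0 ALLOC][1-11 FREE][12-23 ALLOC][24-30 FREE]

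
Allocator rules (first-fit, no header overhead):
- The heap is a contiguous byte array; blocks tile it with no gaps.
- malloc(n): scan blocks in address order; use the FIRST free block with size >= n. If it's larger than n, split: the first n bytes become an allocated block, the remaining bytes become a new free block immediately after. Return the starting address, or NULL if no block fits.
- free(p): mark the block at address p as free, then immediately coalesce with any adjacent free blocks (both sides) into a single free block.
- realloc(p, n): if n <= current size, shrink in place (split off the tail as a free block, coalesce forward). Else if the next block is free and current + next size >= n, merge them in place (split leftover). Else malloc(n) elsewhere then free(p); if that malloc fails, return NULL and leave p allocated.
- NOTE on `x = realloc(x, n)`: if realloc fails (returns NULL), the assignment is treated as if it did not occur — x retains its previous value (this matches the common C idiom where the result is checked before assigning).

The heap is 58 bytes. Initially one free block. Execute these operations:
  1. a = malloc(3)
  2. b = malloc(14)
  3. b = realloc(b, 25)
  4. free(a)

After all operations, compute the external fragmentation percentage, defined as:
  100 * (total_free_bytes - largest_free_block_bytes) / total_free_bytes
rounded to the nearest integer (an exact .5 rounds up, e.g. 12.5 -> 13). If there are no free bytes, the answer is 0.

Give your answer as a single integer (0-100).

Answer: 9

Derivation:
Op 1: a = malloc(3) -> a = 0; heap: [0-2 ALLOC][3-57 FREE]
Op 2: b = malloc(14) -> b = 3; heap: [0-2 ALLOC][3-16 ALLOC][17-57 FREE]
Op 3: b = realloc(b, 25) -> b = 3; heap: [0-2 ALLOC][3-27 ALLOC][28-57 FREE]
Op 4: free(a) -> (freed a); heap: [0-2 FREE][3-27 ALLOC][28-57 FREE]
Free blocks: [3 30] total_free=33 largest=30 -> 100*(33-30)/33 = 300/33 ≈ 9.091 -> rounds to 9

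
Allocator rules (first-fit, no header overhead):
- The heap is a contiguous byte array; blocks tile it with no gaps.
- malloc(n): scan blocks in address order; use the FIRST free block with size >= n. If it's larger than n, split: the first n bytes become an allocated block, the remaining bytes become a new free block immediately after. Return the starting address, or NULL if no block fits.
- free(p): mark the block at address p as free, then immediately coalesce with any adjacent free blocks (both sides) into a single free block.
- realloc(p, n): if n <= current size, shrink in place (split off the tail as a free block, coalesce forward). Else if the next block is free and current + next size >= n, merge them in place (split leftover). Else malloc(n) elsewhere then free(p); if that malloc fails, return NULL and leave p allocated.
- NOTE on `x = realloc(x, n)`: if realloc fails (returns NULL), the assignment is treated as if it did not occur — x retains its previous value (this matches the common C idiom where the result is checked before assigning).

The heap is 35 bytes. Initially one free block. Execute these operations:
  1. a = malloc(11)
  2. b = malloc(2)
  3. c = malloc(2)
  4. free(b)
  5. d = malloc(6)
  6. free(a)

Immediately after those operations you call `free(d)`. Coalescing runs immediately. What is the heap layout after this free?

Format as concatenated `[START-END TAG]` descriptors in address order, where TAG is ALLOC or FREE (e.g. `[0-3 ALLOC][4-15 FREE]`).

Answer: [0-12 FREE][13-14 ALLOC][15-34 FREE]

Derivation:
Op 1: a = malloc(11) -> a = 0; heap: [0-10 ALLOC][11-34 FREE]
Op 2: b = malloc(2) -> b = 11; heap: [0-10 ALLOC][11-12 ALLOC][13-34 FREE]
Op 3: c = malloc(2) -> c = 13; heap: [0-10 ALLOC][11-12 ALLOC][13-14 ALLOC][15-34 FREE]
Op 4: free(b) -> (freed b); heap: [0-10 ALLOC][11-12 FREE][13-14 ALLOC][15-34 FREE]
Op 5: d = malloc(6) -> d = 15; heap: [0-10 ALLOC][11-12 FREE][13-14 ALLOC][15-20 ALLOC][21-34 FREE]
Op 6: free(a) -> (freed a); heap: [0-12 FREE][13-14 ALLOC][15-20 ALLOC][21-34 FREE]
free(d): d = 15 -> block [15-20 ALLOC]; mark free, coalesce with adjacent free neighbors -> [0-12 FREE][13-14 ALLOC][15-34 FREE]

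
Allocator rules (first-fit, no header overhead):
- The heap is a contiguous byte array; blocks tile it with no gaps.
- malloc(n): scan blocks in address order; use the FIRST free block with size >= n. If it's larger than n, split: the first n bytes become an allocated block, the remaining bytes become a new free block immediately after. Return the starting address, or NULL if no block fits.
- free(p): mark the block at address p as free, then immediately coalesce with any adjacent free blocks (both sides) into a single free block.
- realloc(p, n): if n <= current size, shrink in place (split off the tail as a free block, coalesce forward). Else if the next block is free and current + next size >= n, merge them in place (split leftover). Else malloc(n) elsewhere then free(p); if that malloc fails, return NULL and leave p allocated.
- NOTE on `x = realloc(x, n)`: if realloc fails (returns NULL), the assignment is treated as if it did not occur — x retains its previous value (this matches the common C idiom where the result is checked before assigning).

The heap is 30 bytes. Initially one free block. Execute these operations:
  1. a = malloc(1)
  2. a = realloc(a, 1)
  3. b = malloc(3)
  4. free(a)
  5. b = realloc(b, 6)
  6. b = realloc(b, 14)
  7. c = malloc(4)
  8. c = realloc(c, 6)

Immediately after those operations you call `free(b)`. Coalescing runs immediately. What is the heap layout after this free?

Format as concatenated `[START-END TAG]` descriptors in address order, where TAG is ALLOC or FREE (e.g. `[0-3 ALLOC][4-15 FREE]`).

Op 1: a = malloc(1) -> a = 0; heap: [0-0 ALLOC][1-29 FREE]
Op 2: a = realloc(a, 1) -> a = 0; heap: [0-0 ALLOC][1-29 FREE]
Op 3: b = malloc(3) -> b = 1; heap: [0-0 ALLOC][1-3 ALLOC][4-29 FREE]
Op 4: free(a) -> (freed a); heap: [0-0 FREE][1-3 ALLOC][4-29 FREE]
Op 5: b = realloc(b, 6) -> b = 1; heap: [0-0 FREE][1-6 ALLOC][7-29 FREE]
Op 6: b = realloc(b, 14) -> b = 1; heap: [0-0 FREE][1-14 ALLOC][15-29 FREE]
Op 7: c = malloc(4) -> c = 15; heap: [0-0 FREE][1-14 ALLOC][15-18 ALLOC][19-29 FREE]
Op 8: c = realloc(c, 6) -> c = 15; heap: [0-0 FREE][1-14 ALLOC][15-20 ALLOC][21-29 FREE]
free(b): b = 1 -> block [1-14 ALLOC]; mark free, coalesce with adjacent free neighbors -> [0-14 FREE][15-20 ALLOC][21-29 FREE]

Answer: [0-14 FREE][15-20 ALLOC][21-29 FREE]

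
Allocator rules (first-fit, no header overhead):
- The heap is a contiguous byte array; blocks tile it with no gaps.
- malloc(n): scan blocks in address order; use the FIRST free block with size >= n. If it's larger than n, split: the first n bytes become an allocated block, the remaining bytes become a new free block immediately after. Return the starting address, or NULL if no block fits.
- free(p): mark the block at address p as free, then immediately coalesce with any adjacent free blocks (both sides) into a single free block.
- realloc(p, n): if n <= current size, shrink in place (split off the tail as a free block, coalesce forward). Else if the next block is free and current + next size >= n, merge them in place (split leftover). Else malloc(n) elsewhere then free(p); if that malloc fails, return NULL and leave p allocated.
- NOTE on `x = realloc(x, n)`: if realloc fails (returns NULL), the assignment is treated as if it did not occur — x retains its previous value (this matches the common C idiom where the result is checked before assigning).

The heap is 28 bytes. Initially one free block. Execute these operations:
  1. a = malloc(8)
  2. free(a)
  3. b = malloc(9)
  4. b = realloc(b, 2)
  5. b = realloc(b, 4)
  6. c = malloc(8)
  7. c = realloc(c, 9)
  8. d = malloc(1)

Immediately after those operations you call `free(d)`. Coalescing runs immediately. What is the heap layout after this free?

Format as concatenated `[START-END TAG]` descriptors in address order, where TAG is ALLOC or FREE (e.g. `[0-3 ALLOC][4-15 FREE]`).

Op 1: a = malloc(8) -> a = 0; heap: [0-7 ALLOC][8-27 FREE]
Op 2: free(a) -> (freed a); heap: [0-27 FREE]
Op 3: b = malloc(9) -> b = 0; heap: [0-8 ALLOC][9-27 FREE]
Op 4: b = realloc(b, 2) -> b = 0; heap: [0-1 ALLOC][2-27 FREE]
Op 5: b = realloc(b, 4) -> b = 0; heap: [0-3 ALLOC][4-27 FREE]
Op 6: c = malloc(8) -> c = 4; heap: [0-3 ALLOC][4-11 ALLOC][12-27 FREE]
Op 7: c = realloc(c, 9) -> c = 4; heap: [0-3 ALLOC][4-12 ALLOC][13-27 FREE]
Op 8: d = malloc(1) -> d = 13; heap: [0-3 ALLOC][4-12 ALLOC][13-13 ALLOC][14-27 FREE]
free(d): d = 13 -> block [13-13 ALLOC]; mark free, coalesce with adjacent free neighbors -> [0-3 ALLOC][4-12 ALLOC][13-27 FREE]

Answer: [0-3 ALLOC][4-12 ALLOC][13-27 FREE]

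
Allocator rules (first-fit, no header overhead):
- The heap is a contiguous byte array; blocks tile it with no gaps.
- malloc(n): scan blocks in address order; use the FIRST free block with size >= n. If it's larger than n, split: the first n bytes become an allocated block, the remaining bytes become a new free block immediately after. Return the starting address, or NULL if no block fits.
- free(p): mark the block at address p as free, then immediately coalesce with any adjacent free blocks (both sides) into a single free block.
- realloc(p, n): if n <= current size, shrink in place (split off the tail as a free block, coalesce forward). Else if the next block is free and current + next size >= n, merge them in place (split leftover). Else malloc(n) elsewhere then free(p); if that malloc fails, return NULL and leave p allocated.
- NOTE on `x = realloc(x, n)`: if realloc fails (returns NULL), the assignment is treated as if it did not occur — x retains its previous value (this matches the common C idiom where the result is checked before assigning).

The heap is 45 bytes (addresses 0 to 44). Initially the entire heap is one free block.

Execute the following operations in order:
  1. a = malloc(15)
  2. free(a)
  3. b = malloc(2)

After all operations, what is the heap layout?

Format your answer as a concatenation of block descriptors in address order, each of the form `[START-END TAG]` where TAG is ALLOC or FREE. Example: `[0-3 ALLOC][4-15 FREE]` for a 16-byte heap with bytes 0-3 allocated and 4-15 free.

Op 1: a = malloc(15) -> a = 0; heap: [0-14 ALLOC][15-44 FREE]
Op 2: free(a) -> (freed a); heap: [0-44 FREE]
Op 3: b = malloc(2) -> b = 0; heap: [0-1 ALLOC][2-44 FREE]

Answer: [0-1 ALLOC][2-44 FREE]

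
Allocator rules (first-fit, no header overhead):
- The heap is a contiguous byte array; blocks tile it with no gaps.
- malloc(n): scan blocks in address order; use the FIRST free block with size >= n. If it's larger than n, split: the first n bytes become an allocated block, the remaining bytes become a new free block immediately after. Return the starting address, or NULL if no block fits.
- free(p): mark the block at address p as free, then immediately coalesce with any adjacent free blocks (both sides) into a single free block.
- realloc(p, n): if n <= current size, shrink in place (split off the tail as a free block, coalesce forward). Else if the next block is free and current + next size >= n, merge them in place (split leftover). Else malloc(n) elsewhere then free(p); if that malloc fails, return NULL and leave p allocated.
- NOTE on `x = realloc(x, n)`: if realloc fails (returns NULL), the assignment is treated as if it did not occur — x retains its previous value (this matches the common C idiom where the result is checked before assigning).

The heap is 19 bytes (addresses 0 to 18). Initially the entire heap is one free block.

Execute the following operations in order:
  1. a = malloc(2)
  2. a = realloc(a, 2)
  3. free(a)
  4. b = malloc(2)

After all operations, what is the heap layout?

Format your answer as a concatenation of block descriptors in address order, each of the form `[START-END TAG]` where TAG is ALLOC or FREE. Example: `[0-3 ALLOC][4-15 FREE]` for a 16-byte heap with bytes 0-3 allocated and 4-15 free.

Op 1: a = malloc(2) -> a = 0; heap: [0-1 ALLOC][2-18 FREE]
Op 2: a = realloc(a, 2) -> a = 0; heap: [0-1 ALLOC][2-18 FREE]
Op 3: free(a) -> (freed a); heap: [0-18 FREE]
Op 4: b = malloc(2) -> b = 0; heap: [0-1 ALLOC][2-18 FREE]

Answer: [0-1 ALLOC][2-18 FREE]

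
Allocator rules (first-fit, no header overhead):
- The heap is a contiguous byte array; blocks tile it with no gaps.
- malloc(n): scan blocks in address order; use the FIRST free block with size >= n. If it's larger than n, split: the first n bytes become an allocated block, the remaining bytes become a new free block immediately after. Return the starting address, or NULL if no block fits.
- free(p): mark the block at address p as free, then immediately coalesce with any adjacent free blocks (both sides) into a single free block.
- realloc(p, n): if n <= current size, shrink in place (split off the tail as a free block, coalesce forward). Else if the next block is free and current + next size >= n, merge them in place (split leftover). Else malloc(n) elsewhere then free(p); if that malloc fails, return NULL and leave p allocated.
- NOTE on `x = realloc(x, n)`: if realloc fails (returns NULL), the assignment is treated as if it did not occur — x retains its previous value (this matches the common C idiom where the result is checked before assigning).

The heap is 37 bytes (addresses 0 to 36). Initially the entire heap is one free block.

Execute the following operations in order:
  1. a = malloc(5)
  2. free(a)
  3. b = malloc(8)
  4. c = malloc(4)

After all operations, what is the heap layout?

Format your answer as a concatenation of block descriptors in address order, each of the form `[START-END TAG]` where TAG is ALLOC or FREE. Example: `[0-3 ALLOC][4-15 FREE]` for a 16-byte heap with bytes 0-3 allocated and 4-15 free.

Answer: [0-7 ALLOC][8-11 ALLOC][12-36 FREE]

Derivation:
Op 1: a = malloc(5) -> a = 0; heap: [0-4 ALLOC][5-36 FREE]
Op 2: free(a) -> (freed a); heap: [0-36 FREE]
Op 3: b = malloc(8) -> b = 0; heap: [0-7 ALLOC][8-36 FREE]
Op 4: c = malloc(4) -> c = 8; heap: [0-7 ALLOC][8-11 ALLOC][12-36 FREE]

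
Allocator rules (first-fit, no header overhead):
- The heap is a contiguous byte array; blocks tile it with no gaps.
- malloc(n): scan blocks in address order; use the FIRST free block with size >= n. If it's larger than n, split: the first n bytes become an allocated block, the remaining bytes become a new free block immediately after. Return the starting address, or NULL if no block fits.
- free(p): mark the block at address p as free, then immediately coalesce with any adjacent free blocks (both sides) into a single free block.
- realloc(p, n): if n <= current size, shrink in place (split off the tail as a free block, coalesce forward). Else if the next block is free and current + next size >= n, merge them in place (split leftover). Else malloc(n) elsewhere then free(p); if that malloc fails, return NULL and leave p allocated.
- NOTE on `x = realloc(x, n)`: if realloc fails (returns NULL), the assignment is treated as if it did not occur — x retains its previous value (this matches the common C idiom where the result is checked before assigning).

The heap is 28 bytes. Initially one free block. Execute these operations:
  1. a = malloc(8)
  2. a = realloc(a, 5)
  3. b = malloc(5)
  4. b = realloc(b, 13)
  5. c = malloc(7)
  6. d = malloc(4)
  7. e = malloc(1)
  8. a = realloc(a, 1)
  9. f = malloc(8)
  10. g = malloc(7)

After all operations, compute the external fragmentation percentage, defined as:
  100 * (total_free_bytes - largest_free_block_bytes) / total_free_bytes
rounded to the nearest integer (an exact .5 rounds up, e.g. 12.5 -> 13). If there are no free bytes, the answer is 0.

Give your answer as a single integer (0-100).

Op 1: a = malloc(8) -> a = 0; heap: [0-7 ALLOC][8-27 FREE]
Op 2: a = realloc(a, 5) -> a = 0; heap: [0-4 ALLOC][5-27 FREE]
Op 3: b = malloc(5) -> b = 5; heap: [0-4 ALLOC][5-9 ALLOC][10-27 FREE]
Op 4: b = realloc(b, 13) -> b = 5; heap: [0-4 ALLOC][5-17 ALLOC][18-27 FREE]
Op 5: c = malloc(7) -> c = 18; heap: [0-4 ALLOC][5-17 ALLOC][18-24 ALLOC][25-27 FREE]
Op 6: d = malloc(4) -> d = NULL; heap: [0-4 ALLOC][5-17 ALLOC][18-24 ALLOC][25-27 FREE]
Op 7: e = malloc(1) -> e = 25; heap: [0-4 ALLOC][5-17 ALLOC][18-24 ALLOC][25-25 ALLOC][26-27 FREE]
Op 8: a = realloc(a, 1) -> a = 0; heap: [0-0 ALLOC][1-4 FREE][5-17 ALLOC][18-24 ALLOC][25-25 ALLOC][26-27 FREE]
Op 9: f = malloc(8) -> f = NULL; heap: [0-0 ALLOC][1-4 FREE][5-17 ALLOC][18-24 ALLOC][25-25 ALLOC][26-27 FREE]
Op 10: g = malloc(7) -> g = NULL; heap: [0-0 ALLOC][1-4 FREE][5-17 ALLOC][18-24 ALLOC][25-25 ALLOC][26-27 FREE]
Free blocks: [4 2] total_free=6 largest=4 -> 100*(6-4)/6 = 200/6 ≈ 33.333 -> rounds to 33

Answer: 33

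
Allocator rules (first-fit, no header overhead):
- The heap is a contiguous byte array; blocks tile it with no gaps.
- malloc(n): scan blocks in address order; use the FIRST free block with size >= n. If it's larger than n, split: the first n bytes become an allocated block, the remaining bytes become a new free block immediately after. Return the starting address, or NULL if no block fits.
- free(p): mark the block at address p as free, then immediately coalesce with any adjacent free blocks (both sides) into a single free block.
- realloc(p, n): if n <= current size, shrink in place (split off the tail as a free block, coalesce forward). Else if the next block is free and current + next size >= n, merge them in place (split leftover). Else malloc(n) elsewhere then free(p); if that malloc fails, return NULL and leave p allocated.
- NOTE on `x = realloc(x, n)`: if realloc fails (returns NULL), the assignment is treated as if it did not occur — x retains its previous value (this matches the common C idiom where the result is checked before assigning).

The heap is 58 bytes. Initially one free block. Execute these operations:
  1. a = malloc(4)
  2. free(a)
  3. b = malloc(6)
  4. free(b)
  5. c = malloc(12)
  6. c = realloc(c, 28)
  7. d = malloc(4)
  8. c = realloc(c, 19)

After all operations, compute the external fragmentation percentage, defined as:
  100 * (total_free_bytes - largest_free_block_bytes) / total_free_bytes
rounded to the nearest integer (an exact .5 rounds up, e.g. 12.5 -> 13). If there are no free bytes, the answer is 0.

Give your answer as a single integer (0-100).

Answer: 26

Derivation:
Op 1: a = malloc(4) -> a = 0; heap: [0-3 ALLOC][4-57 FREE]
Op 2: free(a) -> (freed a); heap: [0-57 FREE]
Op 3: b = malloc(6) -> b = 0; heap: [0-5 ALLOC][6-57 FREE]
Op 4: free(b) -> (freed b); heap: [0-57 FREE]
Op 5: c = malloc(12) -> c = 0; heap: [0-11 ALLOC][12-57 FREE]
Op 6: c = realloc(c, 28) -> c = 0; heap: [0-27 ALLOC][28-57 FREE]
Op 7: d = malloc(4) -> d = 28; heap: [0-27 ALLOC][28-31 ALLOC][32-57 FREE]
Op 8: c = realloc(c, 19) -> c = 0; heap: [0-18 ALLOC][19-27 FREE][28-31 ALLOC][32-57 FREE]
Free blocks: [9 26] total_free=35 largest=26 -> 100*(35-26)/35 = 900/35 ≈ 25.714 -> rounds to 26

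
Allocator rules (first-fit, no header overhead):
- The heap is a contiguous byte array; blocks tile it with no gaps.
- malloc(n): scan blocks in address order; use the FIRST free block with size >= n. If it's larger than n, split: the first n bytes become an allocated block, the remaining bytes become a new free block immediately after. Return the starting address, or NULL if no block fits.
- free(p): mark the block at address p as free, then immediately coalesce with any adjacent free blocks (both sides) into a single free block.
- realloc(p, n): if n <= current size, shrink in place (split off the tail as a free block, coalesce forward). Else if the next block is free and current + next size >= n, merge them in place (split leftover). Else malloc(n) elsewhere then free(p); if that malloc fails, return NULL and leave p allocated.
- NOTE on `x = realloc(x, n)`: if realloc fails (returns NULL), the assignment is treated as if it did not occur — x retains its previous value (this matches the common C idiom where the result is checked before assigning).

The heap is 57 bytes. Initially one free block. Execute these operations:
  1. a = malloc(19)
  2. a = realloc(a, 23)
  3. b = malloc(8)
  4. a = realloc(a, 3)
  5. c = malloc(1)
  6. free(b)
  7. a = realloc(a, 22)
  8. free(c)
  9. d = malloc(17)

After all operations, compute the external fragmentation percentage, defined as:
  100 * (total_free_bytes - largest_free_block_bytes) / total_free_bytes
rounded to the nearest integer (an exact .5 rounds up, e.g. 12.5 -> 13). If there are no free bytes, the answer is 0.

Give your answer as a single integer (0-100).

Answer: 22

Derivation:
Op 1: a = malloc(19) -> a = 0; heap: [0-18 ALLOC][19-56 FREE]
Op 2: a = realloc(a, 23) -> a = 0; heap: [0-22 ALLOC][23-56 FREE]
Op 3: b = malloc(8) -> b = 23; heap: [0-22 ALLOC][23-30 ALLOC][31-56 FREE]
Op 4: a = realloc(a, 3) -> a = 0; heap: [0-2 ALLOC][3-22 FREE][23-30 ALLOC][31-56 FREE]
Op 5: c = malloc(1) -> c = 3; heap: [0-2 ALLOC][3-3 ALLOC][4-22 FREE][23-30 ALLOC][31-56 FREE]
Op 6: free(b) -> (freed b); heap: [0-2 ALLOC][3-3 ALLOC][4-56 FREE]
Op 7: a = realloc(a, 22) -> a = 4; heap: [0-2 FREE][3-3 ALLOC][4-25 ALLOC][26-56 FREE]
Op 8: free(c) -> (freed c); heap: [0-3 FREE][4-25 ALLOC][26-56 FREE]
Op 9: d = malloc(17) -> d = 26; heap: [0-3 FREE][4-25 ALLOC][26-42 ALLOC][43-56 FREE]
Free blocks: [4 14] total_free=18 largest=14 -> 100*(18-14)/18 = 400/18 ≈ 22.222 -> rounds to 22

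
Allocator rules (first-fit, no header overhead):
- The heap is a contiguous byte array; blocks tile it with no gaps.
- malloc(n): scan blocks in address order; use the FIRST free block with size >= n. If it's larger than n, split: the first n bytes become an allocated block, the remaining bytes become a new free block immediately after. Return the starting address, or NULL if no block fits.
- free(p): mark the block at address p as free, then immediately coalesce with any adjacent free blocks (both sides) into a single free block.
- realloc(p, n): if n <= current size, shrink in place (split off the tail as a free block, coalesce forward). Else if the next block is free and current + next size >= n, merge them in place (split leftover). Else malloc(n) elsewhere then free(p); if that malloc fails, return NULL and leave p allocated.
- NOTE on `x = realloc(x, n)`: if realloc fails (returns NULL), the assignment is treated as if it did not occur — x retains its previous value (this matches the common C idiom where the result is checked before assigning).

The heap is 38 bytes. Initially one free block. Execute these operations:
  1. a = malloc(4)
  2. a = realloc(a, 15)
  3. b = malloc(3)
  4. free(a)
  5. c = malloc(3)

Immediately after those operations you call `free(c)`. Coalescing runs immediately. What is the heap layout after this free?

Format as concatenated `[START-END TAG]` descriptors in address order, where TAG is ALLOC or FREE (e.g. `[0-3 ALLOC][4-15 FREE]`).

Answer: [0-14 FREE][15-17 ALLOC][18-37 FREE]

Derivation:
Op 1: a = malloc(4) -> a = 0; heap: [0-3 ALLOC][4-37 FREE]
Op 2: a = realloc(a, 15) -> a = 0; heap: [0-14 ALLOC][15-37 FREE]
Op 3: b = malloc(3) -> b = 15; heap: [0-14 ALLOC][15-17 ALLOC][18-37 FREE]
Op 4: free(a) -> (freed a); heap: [0-14 FREE][15-17 ALLOC][18-37 FREE]
Op 5: c = malloc(3) -> c = 0; heap: [0-2 ALLOC][3-14 FREE][15-17 ALLOC][18-37 FREE]
free(c): c = 0 -> block [0-2 ALLOC]; mark free, coalesce with adjacent free neighbors -> [0-14 FREE][15-17 ALLOC][18-37 FREE]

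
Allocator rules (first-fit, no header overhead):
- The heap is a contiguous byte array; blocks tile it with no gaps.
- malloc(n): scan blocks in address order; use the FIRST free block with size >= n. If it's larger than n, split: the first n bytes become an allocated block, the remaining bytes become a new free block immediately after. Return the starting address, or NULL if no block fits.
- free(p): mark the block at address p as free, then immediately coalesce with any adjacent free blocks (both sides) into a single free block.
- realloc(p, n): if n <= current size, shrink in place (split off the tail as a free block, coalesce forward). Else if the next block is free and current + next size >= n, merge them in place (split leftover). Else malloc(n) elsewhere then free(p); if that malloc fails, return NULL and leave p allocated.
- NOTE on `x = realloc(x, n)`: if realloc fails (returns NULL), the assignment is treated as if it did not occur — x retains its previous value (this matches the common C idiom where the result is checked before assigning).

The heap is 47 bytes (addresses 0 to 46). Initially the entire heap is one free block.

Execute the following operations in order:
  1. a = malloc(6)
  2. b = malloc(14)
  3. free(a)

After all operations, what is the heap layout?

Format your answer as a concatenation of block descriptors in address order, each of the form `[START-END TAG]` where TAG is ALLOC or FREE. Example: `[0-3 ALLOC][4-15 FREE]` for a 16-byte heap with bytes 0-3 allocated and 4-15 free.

Answer: [0-5 FREE][6-19 ALLOC][20-46 FREE]

Derivation:
Op 1: a = malloc(6) -> a = 0; heap: [0-5 ALLOC][6-46 FREE]
Op 2: b = malloc(14) -> b = 6; heap: [0-5 ALLOC][6-19 ALLOC][20-46 FREE]
Op 3: free(a) -> (freed a); heap: [0-5 FREE][6-19 ALLOC][20-46 FREE]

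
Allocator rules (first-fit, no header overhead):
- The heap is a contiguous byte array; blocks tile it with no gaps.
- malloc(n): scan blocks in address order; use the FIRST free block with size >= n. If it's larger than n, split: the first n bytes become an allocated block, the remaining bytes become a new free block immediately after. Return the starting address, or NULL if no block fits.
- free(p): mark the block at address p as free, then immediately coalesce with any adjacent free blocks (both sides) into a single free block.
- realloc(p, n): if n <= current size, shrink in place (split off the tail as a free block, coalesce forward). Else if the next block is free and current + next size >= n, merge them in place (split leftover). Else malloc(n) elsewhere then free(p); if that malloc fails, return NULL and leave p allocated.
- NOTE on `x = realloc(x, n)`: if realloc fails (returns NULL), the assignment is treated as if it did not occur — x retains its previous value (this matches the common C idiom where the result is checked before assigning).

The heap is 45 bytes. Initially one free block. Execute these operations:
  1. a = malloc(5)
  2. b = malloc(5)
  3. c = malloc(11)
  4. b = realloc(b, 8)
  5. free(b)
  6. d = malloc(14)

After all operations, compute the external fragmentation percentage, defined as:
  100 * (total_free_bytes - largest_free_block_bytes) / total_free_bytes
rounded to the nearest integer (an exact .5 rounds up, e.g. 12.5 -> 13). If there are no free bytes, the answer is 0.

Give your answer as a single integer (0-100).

Op 1: a = malloc(5) -> a = 0; heap: [0-4 ALLOC][5-44 FREE]
Op 2: b = malloc(5) -> b = 5; heap: [0-4 ALLOC][5-9 ALLOC][10-44 FREE]
Op 3: c = malloc(11) -> c = 10; heap: [0-4 ALLOC][5-9 ALLOC][10-20 ALLOC][21-44 FREE]
Op 4: b = realloc(b, 8) -> b = 21; heap: [0-4 ALLOC][5-9 FREE][10-20 ALLOC][21-28 ALLOC][29-44 FREE]
Op 5: free(b) -> (freed b); heap: [0-4 ALLOC][5-9 FREE][10-20 ALLOC][21-44 FREE]
Op 6: d = malloc(14) -> d = 21; heap: [0-4 ALLOC][5-9 FREE][10-20 ALLOC][21-34 ALLOC][35-44 FREE]
Free blocks: [5 10] total_free=15 largest=10 -> 100*(15-10)/15 = 500/15 ≈ 33.333 -> rounds to 33

Answer: 33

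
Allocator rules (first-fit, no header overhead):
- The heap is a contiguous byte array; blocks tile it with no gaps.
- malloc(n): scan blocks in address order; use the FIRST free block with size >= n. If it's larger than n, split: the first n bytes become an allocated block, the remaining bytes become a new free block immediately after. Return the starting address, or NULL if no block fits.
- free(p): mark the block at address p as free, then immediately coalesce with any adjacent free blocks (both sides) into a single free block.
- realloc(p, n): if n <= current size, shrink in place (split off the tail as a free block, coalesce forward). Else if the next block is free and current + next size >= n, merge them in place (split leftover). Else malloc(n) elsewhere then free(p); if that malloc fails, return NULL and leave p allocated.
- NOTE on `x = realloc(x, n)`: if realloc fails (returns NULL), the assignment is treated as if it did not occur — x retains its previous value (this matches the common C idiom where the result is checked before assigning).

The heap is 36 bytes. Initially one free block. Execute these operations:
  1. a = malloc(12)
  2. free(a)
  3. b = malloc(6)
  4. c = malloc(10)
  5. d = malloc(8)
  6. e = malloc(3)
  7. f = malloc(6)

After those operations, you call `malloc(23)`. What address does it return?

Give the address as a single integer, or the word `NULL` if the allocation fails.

Op 1: a = malloc(12) -> a = 0; heap: [0-11 ALLOC][12-35 FREE]
Op 2: free(a) -> (freed a); heap: [0-35 FREE]
Op 3: b = malloc(6) -> b = 0; heap: [0-5 ALLOC][6-35 FREE]
Op 4: c = malloc(10) -> c = 6; heap: [0-5 ALLOC][6-15 ALLOC][16-35 FREE]
Op 5: d = malloc(8) -> d = 16; heap: [0-5 ALLOC][6-15 ALLOC][16-23 ALLOC][24-35 FREE]
Op 6: e = malloc(3) -> e = 24; heap: [0-5 ALLOC][6-15 ALLOC][16-23 ALLOC][24-26 ALLOC][27-35 FREE]
Op 7: f = malloc(6) -> f = 27; heap: [0-5 ALLOC][6-15 ALLOC][16-23 ALLOC][24-26 ALLOC][27-32 ALLOC][33-35 FREE]
malloc(23): first-fit scan over [0-5 ALLOC][6-15 ALLOC][16-23 ALLOC][24-26 ALLOC][27-32 ALLOC][33-35 FREE] -> NULL

Answer: NULL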